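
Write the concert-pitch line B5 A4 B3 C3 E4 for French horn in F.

The French horn in F sounds a perfect fifth below written, so the written part must be a perfect fifth above concert — transpose each note up.
B5 becomes F#6
A4 becomes E5
B3 becomes F#4
C3 becomes G3
E4 becomes B4

F#6 E5 F#4 G3 B4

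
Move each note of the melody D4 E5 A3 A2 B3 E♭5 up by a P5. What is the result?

D4 to A4
E5 to B5
A3 to E4
A2 to E3
B3 to F#4
Eb5 to Bb5

A4 B5 E4 E3 F#4 Bb5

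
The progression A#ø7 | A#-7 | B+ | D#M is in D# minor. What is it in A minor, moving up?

Eø7 E-7 F+ AM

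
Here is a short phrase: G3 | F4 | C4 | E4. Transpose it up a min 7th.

F4 Eb5 Bb4 D5

G3 gives F4
F4 gives Eb5
C4 gives Bb4
E4 gives D5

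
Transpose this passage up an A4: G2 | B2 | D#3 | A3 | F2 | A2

C#3 E#3 G##3 D#4 B2 D#3

G2 becomes C#3
B2 becomes E#3
D#3 becomes G##3
A3 becomes D#4
F2 becomes B2
A2 becomes D#3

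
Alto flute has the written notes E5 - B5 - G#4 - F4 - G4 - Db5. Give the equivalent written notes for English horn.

First find concert pitch: the alto flute sounds a perfect fourth below written, so E5 B5 G#4 F4 G4 Db5 sounds B4 F#5 D#4 C4 D4 Ab4.
Then write for English horn: it sounds a perfect fifth below written, so the part must be a perfect fifth above concert.
B4 → F#5
F#5 → C#6
D#4 → A#4
C4 → G4
D4 → A4
Ab4 → Eb5

F#5 C#6 A#4 G4 A4 Eb5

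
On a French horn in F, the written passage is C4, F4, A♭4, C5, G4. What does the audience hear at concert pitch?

F3 Bb3 Db4 F4 C4

Written C4 on the French horn in F sounds as F3, a perfect fifth lower; apply that shift to every note.
C4 gives F3
F4 gives Bb3
Ab4 gives Db4
C5 gives F4
G4 gives C4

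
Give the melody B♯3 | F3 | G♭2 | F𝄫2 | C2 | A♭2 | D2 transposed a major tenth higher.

B#3 -> D##5
F3 -> A4
Gb2 -> Bb3
Fbb2 -> Abb3
C2 -> E3
Ab2 -> C4
D2 -> F#3

D##5 A4 Bb3 Abb3 E3 C4 F#3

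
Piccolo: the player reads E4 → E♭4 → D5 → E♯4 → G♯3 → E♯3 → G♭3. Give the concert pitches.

E5 Eb5 D6 E#5 G#4 E#4 Gb4

The piccolo sounds a perfect octave above written, so transpose each written note up a perfect octave.
E4 becomes E5
Eb4 becomes Eb5
D5 becomes D6
E#4 becomes E#5
G#3 becomes G#4
E#3 becomes E#4
Gb3 becomes Gb4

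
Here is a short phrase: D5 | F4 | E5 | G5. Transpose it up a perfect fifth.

A5 C5 B5 D6

D5 up a perfect fifth is A5.
A perfect fifth up from F4 gives C5.
A perfect fifth up from E5 gives B5.
G5: a fifth up reaches D, and 7 semitones makes it D6.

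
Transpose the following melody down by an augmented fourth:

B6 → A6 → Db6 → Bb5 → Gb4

F6 Eb6 Abb5 Fb5 Dbb4

B6: a fourth down reaches F, and 6 semitones makes it F6.
A6: a fourth down reaches E, and 6 semitones makes it Eb6.
Db6 down an augmented fourth is Abb5.
Bb5: a fourth down reaches F, and 6 semitones makes it Fb5.
Gb4 down an augmented fourth is Dbb4.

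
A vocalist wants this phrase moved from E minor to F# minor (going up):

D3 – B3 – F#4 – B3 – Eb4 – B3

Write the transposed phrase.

E3 C#4 G#4 C#4 F4 C#4

E minor to F# minor up is a major second, so every note moves up by that interval.
D3 -> E3
B3 -> C#4
F#4 -> G#4
B3 -> C#4
Eb4 -> F4
B3 -> C#4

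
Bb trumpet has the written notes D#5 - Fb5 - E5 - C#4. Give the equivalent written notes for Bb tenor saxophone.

D#6 Fb6 E6 C#5

First find concert pitch: the Bb trumpet sounds a major second below written, so D#5 Fb5 E5 C#4 sounds C#5 Ebb5 D5 B3.
Then write for Bb tenor saxophone: it sounds a major ninth below written, so the part must be a major ninth above concert.
C#5 → D#6
Ebb5 → Fb6
D5 → E6
B3 → C#5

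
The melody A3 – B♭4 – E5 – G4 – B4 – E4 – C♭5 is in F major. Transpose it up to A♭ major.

F major to A♭ major up is a minor third, so every note moves up by that interval.
A3 becomes C4
Bb4 becomes Db5
E5 becomes G5
G4 becomes Bb4
B4 becomes D5
E4 becomes G4
Cb5 becomes Ebb5

C4 Db5 G5 Bb4 D5 G4 Ebb5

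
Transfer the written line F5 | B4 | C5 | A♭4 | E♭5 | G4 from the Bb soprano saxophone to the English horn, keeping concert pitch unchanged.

First find concert pitch: the Bb soprano saxophone sounds a major second below written, so F5 B4 C5 A♭4 E♭5 G4 sounds Eb5 A4 Bb4 Gb4 Db5 F4.
Then write for English horn: it sounds a perfect fifth below written, so the part must be a perfect fifth above concert.
Eb5 → Bb5
A4 → E5
Bb4 → F5
Gb4 → Db5
Db5 → Ab5
F4 → C5

Bb5 E5 F5 Db5 Ab5 C5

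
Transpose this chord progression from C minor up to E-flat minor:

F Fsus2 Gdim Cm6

Ab Absus2 Bbdim Ebm6

C minor up to E-flat minor is a minor third; each chord root moves by that interval while the quality stays the same.
F: root F up a minor third → Ab, giving Ab.
Fsus2: root F up a minor third → Ab, giving Absus2.
Gdim: root G up a minor third → Bb, giving Bbdim.
Cm6: root C up a minor third → Eb, giving Ebm6.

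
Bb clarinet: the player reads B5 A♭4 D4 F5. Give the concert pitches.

A5 Gb4 C4 Eb5

Written C4 on the Bb clarinet sounds as Bb3, a major second lower; apply that shift to every note.
B5 gives A5
Ab4 gives Gb4
D4 gives C4
F5 gives Eb5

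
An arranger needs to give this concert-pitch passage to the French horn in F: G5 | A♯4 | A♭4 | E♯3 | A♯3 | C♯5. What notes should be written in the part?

D6 E#5 Eb5 B#3 E#4 G#5

The French horn in F sounds a perfect fifth below written, so the written part must be a perfect fifth above concert — transpose each note up.
G5 → D6
A#4 → E#5
Ab4 → Eb5
E#3 → B#3
A#3 → E#4
C#5 → G#5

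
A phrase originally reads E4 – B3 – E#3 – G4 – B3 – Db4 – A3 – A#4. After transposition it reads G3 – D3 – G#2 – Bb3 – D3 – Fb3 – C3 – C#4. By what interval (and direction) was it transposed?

From E4 to G3 is 6 letter names — a sixth of some quality.
G3 to E4 is 9 semitones, which makes it a major sixth; the second version is lower, so the direction is down.
Checking another pair — A#4 → C#4 — gives the same interval.

down a major sixth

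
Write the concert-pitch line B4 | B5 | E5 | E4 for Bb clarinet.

Written C4 sounds as Bb3 on the Bb clarinet, so concert pitches are written a major second up.
B4 -> C#5
B5 -> C#6
E5 -> F#5
E4 -> F#4

C#5 C#6 F#5 F#4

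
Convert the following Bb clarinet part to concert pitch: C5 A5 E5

The Bb clarinet sounds a major second below written, so transpose each written note down a major second.
C5 to Bb4
A5 to G5
E5 to D5

Bb4 G5 D5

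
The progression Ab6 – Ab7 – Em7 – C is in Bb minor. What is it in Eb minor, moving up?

Db6 Db7 Am7 F

Bb minor up to Eb minor is a perfect fourth; each chord root moves by that interval while the quality stays the same.
Ab6: root Ab up a perfect fourth → Db, giving Db6.
Ab7: root Ab up a perfect fourth → Db, giving Db7.
Em7: root E up a perfect fourth → A, giving Am7.
C: root C up a perfect fourth → F, giving F.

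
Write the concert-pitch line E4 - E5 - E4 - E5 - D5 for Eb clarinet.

C#4 C#5 C#4 C#5 B4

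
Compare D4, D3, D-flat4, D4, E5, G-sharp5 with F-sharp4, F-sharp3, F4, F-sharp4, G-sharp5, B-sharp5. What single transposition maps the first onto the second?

From D4 to F#4 is 3 letter names — a third of some quality.
D4 to F#4 is 4 semitones, which makes it a major third; the second version is higher, so the direction is up.
Checking another pair — G#5 → B#5 — gives the same interval.

up a major third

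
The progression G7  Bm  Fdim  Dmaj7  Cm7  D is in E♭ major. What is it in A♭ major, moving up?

E♭ major up to A♭ major is a perfect fourth; each chord root moves by that interval while the quality stays the same.
G7: root G up a perfect fourth → C, giving C7.
Bm: root B up a perfect fourth → E, giving Em.
Fdim: root F up a perfect fourth → Bb, giving Bbdim.
Dmaj7: root D up a perfect fourth → G, giving Gmaj7.
Cm7: root C up a perfect fourth → F, giving Fm7.
D: root D up a perfect fourth → G, giving G.

C7 Em Bbdim Gmaj7 Fm7 G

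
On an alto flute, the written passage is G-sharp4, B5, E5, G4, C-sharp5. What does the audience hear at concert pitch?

Written C4 on the alto flute sounds as G3, a perfect fourth lower; apply that shift to every note.
G#4 → D#4
B5 → F#5
E5 → B4
G4 → D4
C#5 → G#4

D#4 F#5 B4 D4 G#4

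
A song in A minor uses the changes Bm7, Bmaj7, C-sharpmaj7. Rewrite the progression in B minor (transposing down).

C#m7 C#maj7 D#maj7

A minor down to B minor is a minor seventh; each chord root moves by that interval while the quality stays the same.
Bm7: root B down a minor seventh → C#, giving C#m7.
Bmaj7: root B down a minor seventh → C#, giving C#maj7.
C-sharpmaj7: root C-sharp down a minor seventh → D#, giving D#maj7.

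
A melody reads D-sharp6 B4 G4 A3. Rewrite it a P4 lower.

A#5 F#4 D4 E3

D#6 to A#5
B4 to F#4
G4 to D4
A3 to E3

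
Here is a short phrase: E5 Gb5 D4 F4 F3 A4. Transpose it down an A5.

E5 → Ab4
Gb5 → Cbb5
D4 → Gb3
F4 → Bbb3
F3 → Bbb2
A4 → Db4

Ab4 Cbb5 Gb3 Bbb3 Bbb2 Db4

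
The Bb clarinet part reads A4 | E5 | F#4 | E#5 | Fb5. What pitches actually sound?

G4 D5 E4 D#5 Ebb5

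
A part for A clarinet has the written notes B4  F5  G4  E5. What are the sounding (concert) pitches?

G#4 D5 E4 C#5

Written C4 on the A clarinet sounds as A3, a minor third lower; apply that shift to every note.
B4 -> G#4
F5 -> D5
G4 -> E4
E5 -> C#5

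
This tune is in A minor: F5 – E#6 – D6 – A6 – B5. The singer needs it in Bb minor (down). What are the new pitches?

Gb4 F#5 Eb5 Bb5 C5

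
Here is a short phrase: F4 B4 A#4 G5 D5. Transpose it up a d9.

F4: a ninth up reaches G, and 12 semitones makes it Gbb5.
B4: a ninth up reaches C, and 12 semitones makes it Cb6.
A diminished ninth up from A#4 gives Bb5.
G5: a ninth up reaches A, and 12 semitones makes it Abb6.
D5: a ninth up reaches E, and 12 semitones makes it Ebb6.

Gbb5 Cb6 Bb5 Abb6 Ebb6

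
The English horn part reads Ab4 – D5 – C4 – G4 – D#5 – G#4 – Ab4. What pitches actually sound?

The English horn sounds a perfect fifth below written, so transpose each written note down a perfect fifth.
Ab4 -> Db4
D5 -> G4
C4 -> F3
G4 -> C4
D#5 -> G#4
G#4 -> C#4
Ab4 -> Db4

Db4 G4 F3 C4 G#4 C#4 Db4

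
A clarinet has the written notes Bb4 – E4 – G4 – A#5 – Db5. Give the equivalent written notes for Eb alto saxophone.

E5 A#4 C#5 D##6 G5

First find concert pitch: the A clarinet sounds a minor third below written, so Bb4 E4 G4 A#5 Db5 sounds G4 C#4 E4 F##5 Bb4.
Then write for Eb alto saxophone: it sounds a major sixth below written, so the part must be a major sixth above concert.
G4 → E5
C#4 → A#4
E4 → C#5
F##5 → D##6
Bb4 → G5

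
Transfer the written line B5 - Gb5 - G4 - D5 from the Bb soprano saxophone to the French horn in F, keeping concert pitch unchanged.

First find concert pitch: the Bb soprano saxophone sounds a major second below written, so B5 Gb5 G4 D5 sounds A5 Fb5 F4 C5.
Then write for French horn in F: it sounds a perfect fifth below written, so the part must be a perfect fifth above concert.
A5 → E6
Fb5 → Cb6
F4 → C5
C5 → G5

E6 Cb6 C5 G5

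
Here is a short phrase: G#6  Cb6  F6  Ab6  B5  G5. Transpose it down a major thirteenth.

B4 Ebb4 Ab4 Cb5 D4 Bb3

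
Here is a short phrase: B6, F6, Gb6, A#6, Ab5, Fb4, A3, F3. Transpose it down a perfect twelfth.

A perfect twelfth down from B6 gives E5.
F6 down a perfect twelfth is Bb4.
A perfect twelfth down from Gb6 gives Cb5.
A#6: a twelfth down reaches D, and 19 semitones makes it D#5.
Ab5 down a perfect twelfth is Db4.
A perfect twelfth down from Fb4 gives Bbb2.
A perfect twelfth down from A3 gives D2.
F3: a twelfth down reaches B, and 19 semitones makes it Bb1.

E5 Bb4 Cb5 D#5 Db4 Bbb2 D2 Bb1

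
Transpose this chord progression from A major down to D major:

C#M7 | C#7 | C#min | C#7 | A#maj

F#M7 F#7 F#min F#7 D#maj

A major down to D major is a perfect fifth; each chord root moves by that interval while the quality stays the same.
C#M7: root C# down a perfect fifth → F#, giving F#M7.
C#7: root C# down a perfect fifth → F#, giving F#7.
C#min: root C# down a perfect fifth → F#, giving F#min.
C#7: root C# down a perfect fifth → F#, giving F#7.
A#maj: root A# down a perfect fifth → D#, giving D#maj.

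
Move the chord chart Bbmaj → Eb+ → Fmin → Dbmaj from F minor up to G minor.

Cmaj F+ Gmin Ebmaj

F minor up to G minor is a major second; each chord root moves by that interval while the quality stays the same.
Bbmaj: root Bb up a major second → C, giving Cmaj.
Eb+: root Eb up a major second → F, giving F+.
Fmin: root F up a major second → G, giving Gmin.
Dbmaj: root Db up a major second → Eb, giving Ebmaj.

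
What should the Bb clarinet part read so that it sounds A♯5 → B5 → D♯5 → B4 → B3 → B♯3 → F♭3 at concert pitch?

The Bb clarinet sounds a major second below written, so the written part must be a major second above concert — transpose each note up.
A#5 -> B#5
B5 -> C#6
D#5 -> E#5
B4 -> C#5
B3 -> C#4
B#3 -> C##4
Fb3 -> Gb3

B#5 C#6 E#5 C#5 C#4 C##4 Gb3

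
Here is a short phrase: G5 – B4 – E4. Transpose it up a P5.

G5 -> D6
B4 -> F#5
E4 -> B4

D6 F#5 B4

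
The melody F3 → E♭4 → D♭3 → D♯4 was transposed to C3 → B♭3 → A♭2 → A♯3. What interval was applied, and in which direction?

down a perfect fourth

From F3 to C3 is 4 letter names — a fourth of some quality.
C3 to F3 is 5 semitones, which makes it a perfect fourth; the second version is lower, so the direction is down.
Checking another pair — D#4 → A#3 — gives the same interval.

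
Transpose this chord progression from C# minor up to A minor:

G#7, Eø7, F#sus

E7 Cø7 Dsus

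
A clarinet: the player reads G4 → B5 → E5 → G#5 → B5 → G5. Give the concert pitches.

E4 G#5 C#5 E#5 G#5 E5

The A clarinet sounds a minor third below written, so transpose each written note down a minor third.
G4 -> E4
B5 -> G#5
E5 -> C#5
G#5 -> E#5
B5 -> G#5
G5 -> E5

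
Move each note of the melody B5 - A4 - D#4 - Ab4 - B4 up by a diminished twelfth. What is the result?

F7 Eb6 A5 Ebb6 F6

B5: a twelfth up reaches F, and 18 semitones makes it F7.
A4 up a diminished twelfth is Eb6.
D#4: a twelfth up reaches A, and 18 semitones makes it A5.
A diminished twelfth up from Ab4 gives Ebb6.
B4 up a diminished twelfth is F6.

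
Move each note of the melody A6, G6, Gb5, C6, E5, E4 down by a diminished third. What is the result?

A6 becomes F##6
G6 becomes E#6
Gb5 becomes E5
C6 becomes A#5
E5 becomes C##5
E4 becomes C##4

F##6 E#6 E5 A#5 C##5 C##4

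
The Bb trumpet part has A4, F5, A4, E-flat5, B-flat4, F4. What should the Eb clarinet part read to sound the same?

E4 C5 E4 Bb4 F4 C4

First find concert pitch: the Bb trumpet sounds a major second below written, so A4 F5 A4 E-flat5 B-flat4 F4 sounds G4 Eb5 G4 Db5 Ab4 Eb4.
Then write for Eb clarinet: it sounds a minor third above written, so the part must be a minor third below concert.
G4 → E4
Eb5 → C5
G4 → E4
Db5 → Bb4
Ab4 → F4
Eb4 → C4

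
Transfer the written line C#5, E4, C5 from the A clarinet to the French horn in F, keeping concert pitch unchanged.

E#5 G#4 E5

First find concert pitch: the A clarinet sounds a minor third below written, so C#5 E4 C5 sounds A#4 C#4 A4.
Then write for French horn in F: it sounds a perfect fifth below written, so the part must be a perfect fifth above concert.
A#4 → E#5
C#4 → G#4
A4 → E5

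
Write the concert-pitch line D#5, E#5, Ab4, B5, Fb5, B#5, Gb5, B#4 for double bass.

The double bass sounds a perfect octave below written, so the written part must be a perfect octave above concert — transpose each note up.
D#5 becomes D#6
E#5 becomes E#6
Ab4 becomes Ab5
B5 becomes B6
Fb5 becomes Fb6
B#5 becomes B#6
Gb5 becomes Gb6
B#4 becomes B#5

D#6 E#6 Ab5 B6 Fb6 B#6 Gb6 B#5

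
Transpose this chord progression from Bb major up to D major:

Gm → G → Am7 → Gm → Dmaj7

Bb major up to D major is a major third; each chord root moves by that interval while the quality stays the same.
Gm: root G up a major third → B, giving Bm.
G: root G up a major third → B, giving B.
Am7: root A up a major third → C#, giving C#m7.
Gm: root G up a major third → B, giving Bm.
Dmaj7: root D up a major third → F#, giving F#maj7.

Bm B C#m7 Bm F#maj7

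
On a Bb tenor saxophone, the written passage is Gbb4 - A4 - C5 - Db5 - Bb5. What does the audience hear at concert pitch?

Fbb3 G3 Bb3 Cb4 Ab4

The Bb tenor saxophone sounds a major ninth below written, so transpose each written note down a major ninth.
Gbb4 gives Fbb3
A4 gives G3
C5 gives Bb3
Db5 gives Cb4
Bb5 gives Ab4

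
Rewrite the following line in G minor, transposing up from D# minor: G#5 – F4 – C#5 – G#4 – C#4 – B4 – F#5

C6 Bbb4 F5 C5 F4 Eb5 Bb5

D# minor to G minor up is a diminished fourth, so every note moves up by that interval.
G#5 becomes C6
F4 becomes Bbb4
C#5 becomes F5
G#4 becomes C5
C#4 becomes F4
B4 becomes Eb5
F#5 becomes Bb5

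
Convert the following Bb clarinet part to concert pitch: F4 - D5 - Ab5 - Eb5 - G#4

The Bb clarinet sounds a major second below written, so transpose each written note down a major second.
F4 becomes Eb4
D5 becomes C5
Ab5 becomes Gb5
Eb5 becomes Db5
G#4 becomes F#4

Eb4 C5 Gb5 Db5 F#4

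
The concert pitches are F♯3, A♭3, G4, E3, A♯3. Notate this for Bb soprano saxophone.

The Bb soprano saxophone sounds a major second below written, so the written part must be a major second above concert — transpose each note up.
F#3 -> G#3
Ab3 -> Bb3
G4 -> A4
E3 -> F#3
A#3 -> B#3

G#3 Bb3 A4 F#3 B#3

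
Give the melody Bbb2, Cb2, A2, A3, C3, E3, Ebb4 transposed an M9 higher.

Bbb2 -> Cb4
Cb2 -> Db3
A2 -> B3
A3 -> B4
C3 -> D4
E3 -> F#4
Ebb4 -> Fb5

Cb4 Db3 B3 B4 D4 F#4 Fb5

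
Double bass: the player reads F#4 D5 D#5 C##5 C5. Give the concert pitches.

F#3 D4 D#4 C##4 C4

Written C4 on the double bass sounds as C3, a perfect octave lower; apply that shift to every note.
F#4 to F#3
D5 to D4
D#5 to D#4
C##5 to C##4
C5 to C4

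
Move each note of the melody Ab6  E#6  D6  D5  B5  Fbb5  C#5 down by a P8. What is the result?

Ab6: an octave down reaches A, and 12 semitones makes it Ab5.
E#6 down a perfect octave is E#5.
D6: an octave down reaches D, and 12 semitones makes it D5.
D5: an octave down reaches D, and 12 semitones makes it D4.
B5: an octave down reaches B, and 12 semitones makes it B4.
A perfect octave down from Fbb5 gives Fbb4.
A perfect octave down from C#5 gives C#4.

Ab5 E#5 D5 D4 B4 Fbb4 C#4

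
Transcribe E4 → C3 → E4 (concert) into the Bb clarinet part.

F#4 D3 F#4

The Bb clarinet sounds a major second below written, so the written part must be a major second above concert — transpose each note up.
E4 gives F#4
C3 gives D3
E4 gives F#4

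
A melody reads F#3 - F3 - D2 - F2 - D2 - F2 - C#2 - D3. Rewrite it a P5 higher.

F#3 gives C#4
F3 gives C4
D2 gives A2
F2 gives C3
D2 gives A2
F2 gives C3
C#2 gives G#2
D3 gives A3

C#4 C4 A2 C3 A2 C3 G#2 A3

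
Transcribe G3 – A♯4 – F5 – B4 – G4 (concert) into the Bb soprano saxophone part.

A3 B#4 G5 C#5 A4

The Bb soprano saxophone sounds a major second below written, so the written part must be a major second above concert — transpose each note up.
G3 gives A3
A#4 gives B#4
F5 gives G5
B4 gives C#5
G4 gives A4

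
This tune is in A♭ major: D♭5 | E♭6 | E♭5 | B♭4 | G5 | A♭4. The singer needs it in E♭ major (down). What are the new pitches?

Ab4 Bb5 Bb4 F4 D5 Eb4

A♭ major to E♭ major down is a perfect fourth, so every note moves down by that interval.
Db5 to Ab4
Eb6 to Bb5
Eb5 to Bb4
Bb4 to F4
G5 to D5
Ab4 to Eb4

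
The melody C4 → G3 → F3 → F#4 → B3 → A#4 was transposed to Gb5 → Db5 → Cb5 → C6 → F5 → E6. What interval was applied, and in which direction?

up a diminished twelfth

From C4 to Gb5 is 12 letter names — a twelfth of some quality.
C4 to Gb5 is 18 semitones, which makes it a diminished twelfth; the second version is higher, so the direction is up.
Checking another pair — A#4 → E6 — gives the same interval.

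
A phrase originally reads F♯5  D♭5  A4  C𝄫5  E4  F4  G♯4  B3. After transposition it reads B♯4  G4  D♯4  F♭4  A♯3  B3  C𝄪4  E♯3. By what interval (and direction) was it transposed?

down a diminished fifth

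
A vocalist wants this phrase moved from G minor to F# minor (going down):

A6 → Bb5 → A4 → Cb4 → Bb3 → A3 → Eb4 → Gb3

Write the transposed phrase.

G minor to F# minor down is a minor second, so every note moves down by that interval.
A6 to G#6
Bb5 to A5
A4 to G#4
Cb4 to Bb3
Bb3 to A3
A3 to G#3
Eb4 to D4
Gb3 to F3

G#6 A5 G#4 Bb3 A3 G#3 D4 F3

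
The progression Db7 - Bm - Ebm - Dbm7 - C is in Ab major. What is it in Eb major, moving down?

Ab7 F#m Bbm Abm7 G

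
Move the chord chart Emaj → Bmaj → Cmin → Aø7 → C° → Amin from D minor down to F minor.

D minor down to F minor is a major sixth; each chord root moves by that interval while the quality stays the same.
Emaj: root E down a major sixth → G, giving Gmaj.
Bmaj: root B down a major sixth → D, giving Dmaj.
Cmin: root C down a major sixth → Eb, giving Ebmin.
Aø7: root A down a major sixth → C, giving Cø7.
C°: root C down a major sixth → Eb, giving Eb°.
Amin: root A down a major sixth → C, giving Cmin.

Gmaj Dmaj Ebmin Cø7 Eb° Cmin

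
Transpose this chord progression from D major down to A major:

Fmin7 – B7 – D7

D major down to A major is a perfect fourth; each chord root moves by that interval while the quality stays the same.
Fmin7: root F down a perfect fourth → C, giving Cmin7.
B7: root B down a perfect fourth → F#, giving F#7.
D7: root D down a perfect fourth → A, giving A7.

Cmin7 F#7 A7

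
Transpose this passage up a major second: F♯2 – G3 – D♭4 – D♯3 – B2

F#2 gives G#2
G3 gives A3
Db4 gives Eb4
D#3 gives E#3
B2 gives C#3

G#2 A3 Eb4 E#3 C#3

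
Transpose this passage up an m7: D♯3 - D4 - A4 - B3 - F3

C#4 C5 G5 A4 Eb4

A minor seventh up from D#3 gives C#4.
A minor seventh up from D4 gives C5.
A4 up a minor seventh is G5.
A minor seventh up from B3 gives A4.
A minor seventh up from F3 gives Eb4.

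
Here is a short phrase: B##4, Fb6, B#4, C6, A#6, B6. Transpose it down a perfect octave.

B##3 Fb5 B#3 C5 A#5 B5

B##4 becomes B##3
Fb6 becomes Fb5
B#4 becomes B#3
C6 becomes C5
A#6 becomes A#5
B6 becomes B5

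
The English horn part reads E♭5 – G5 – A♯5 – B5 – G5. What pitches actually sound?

Ab4 C5 D#5 E5 C5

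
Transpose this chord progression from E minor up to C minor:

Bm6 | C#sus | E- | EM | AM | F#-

E minor up to C minor is a minor sixth; each chord root moves by that interval while the quality stays the same.
Bm6: root B up a minor sixth → G, giving Gm6.
C#sus: root C# up a minor sixth → A, giving Asus.
E-: root E up a minor sixth → C, giving C-.
EM: root E up a minor sixth → C, giving CM.
AM: root A up a minor sixth → F, giving FM.
F#-: root F# up a minor sixth → D, giving D-.

Gm6 Asus C- CM FM D-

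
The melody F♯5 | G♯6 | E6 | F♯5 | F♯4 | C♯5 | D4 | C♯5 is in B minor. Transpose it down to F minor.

B minor to F minor down is an augmented fourth, so every note moves down by that interval.
F#5 → C5
G#6 → D6
E6 → Bb5
F#5 → C5
F#4 → C4
C#5 → G4
D4 → Ab3
C#5 → G4

C5 D6 Bb5 C5 C4 G4 Ab3 G4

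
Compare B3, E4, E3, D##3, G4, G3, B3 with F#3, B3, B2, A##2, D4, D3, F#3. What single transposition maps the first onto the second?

Take the first pair: B3 → F#3. B to F spans 4 letter names, so the interval is some kind of fourth.
F#3 to B3 is 5 semitones, which makes it a perfect fourth; the second version is lower, so the direction is down.
Checking another pair — B3 → F#3 — gives the same interval.

down a perfect fourth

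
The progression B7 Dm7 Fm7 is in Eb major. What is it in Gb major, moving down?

D7 Fm7 Abm7

Eb major down to Gb major is a major sixth; each chord root moves by that interval while the quality stays the same.
B7: root B down a major sixth → D, giving D7.
Dm7: root D down a major sixth → F, giving Fm7.
Fm7: root F down a major sixth → Ab, giving Abm7.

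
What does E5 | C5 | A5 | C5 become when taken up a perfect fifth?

A perfect fifth up from E5 gives B5.
C5 up a perfect fifth is G5.
A perfect fifth up from A5 gives E6.
C5 up a perfect fifth is G5.

B5 G5 E6 G5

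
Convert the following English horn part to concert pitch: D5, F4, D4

G4 Bb3 G3

The English horn sounds a perfect fifth below written, so transpose each written note down a perfect fifth.
D5 -> G4
F4 -> Bb3
D4 -> G3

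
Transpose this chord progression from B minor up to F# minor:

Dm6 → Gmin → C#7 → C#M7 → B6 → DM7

Am6 Dmin G#7 G#M7 F#6 AM7

B minor up to F# minor is a perfect fifth; each chord root moves by that interval while the quality stays the same.
Dm6: root D up a perfect fifth → A, giving Am6.
Gmin: root G up a perfect fifth → D, giving Dmin.
C#7: root C# up a perfect fifth → G#, giving G#7.
C#M7: root C# up a perfect fifth → G#, giving G#M7.
B6: root B up a perfect fifth → F#, giving F#6.
DM7: root D up a perfect fifth → A, giving AM7.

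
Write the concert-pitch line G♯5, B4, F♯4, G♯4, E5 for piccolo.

G#4 B3 F#3 G#3 E4

Written C4 sounds as C5 on the piccolo, so concert pitches are written a perfect octave down.
G#5 -> G#4
B4 -> B3
F#4 -> F#3
G#4 -> G#3
E5 -> E4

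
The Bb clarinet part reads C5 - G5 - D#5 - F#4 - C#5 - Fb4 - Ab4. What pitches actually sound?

Bb4 F5 C#5 E4 B4 Ebb4 Gb4

Written C4 on the Bb clarinet sounds as Bb3, a major second lower; apply that shift to every note.
C5 gives Bb4
G5 gives F5
D#5 gives C#5
F#4 gives E4
C#5 gives B4
Fb4 gives Ebb4
Ab4 gives Gb4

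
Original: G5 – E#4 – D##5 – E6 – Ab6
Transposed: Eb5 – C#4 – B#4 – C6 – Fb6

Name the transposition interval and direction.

down a major third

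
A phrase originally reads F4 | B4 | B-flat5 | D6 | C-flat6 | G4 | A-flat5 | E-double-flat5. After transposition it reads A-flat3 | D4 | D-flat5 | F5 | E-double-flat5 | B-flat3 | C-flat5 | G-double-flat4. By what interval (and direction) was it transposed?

down a major sixth

Take the first pair: F4 → Ab3. F to A spans 6 letter names, so the interval is some kind of sixth.
Ab3 to F4 is 9 semitones, which makes it a major sixth; the second version is lower, so the direction is down.
Checking another pair — Ebb5 → Gbb4 — gives the same interval.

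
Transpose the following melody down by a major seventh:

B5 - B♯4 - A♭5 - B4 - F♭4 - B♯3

C5 C#4 Bbb4 C4 Gbb3 C#3

B5 to C5
B#4 to C#4
Ab5 to Bbb4
B4 to C4
Fb4 to Gbb3
B#3 to C#3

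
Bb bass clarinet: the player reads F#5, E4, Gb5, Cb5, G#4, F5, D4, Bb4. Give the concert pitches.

E4 D3 Fb4 Bbb3 F#3 Eb4 C3 Ab3

Written C4 on the Bb bass clarinet sounds as Bb2, a major ninth lower; apply that shift to every note.
F#5 gives E4
E4 gives D3
Gb5 gives Fb4
Cb5 gives Bbb3
G#4 gives F#3
F5 gives Eb4
D4 gives C3
Bb4 gives Ab3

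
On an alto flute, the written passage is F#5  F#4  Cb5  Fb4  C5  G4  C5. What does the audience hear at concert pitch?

The alto flute sounds a perfect fourth below written, so transpose each written note down a perfect fourth.
F#5 to C#5
F#4 to C#4
Cb5 to Gb4
Fb4 to Cb4
C5 to G4
G4 to D4
C5 to G4

C#5 C#4 Gb4 Cb4 G4 D4 G4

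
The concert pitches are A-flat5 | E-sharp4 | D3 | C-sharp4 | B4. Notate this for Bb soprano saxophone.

Written C4 sounds as Bb3 on the Bb soprano saxophone, so concert pitches are written a major second up.
Ab5 gives Bb5
E#4 gives F##4
D3 gives E3
C#4 gives D#4
B4 gives C#5

Bb5 F##4 E3 D#4 C#5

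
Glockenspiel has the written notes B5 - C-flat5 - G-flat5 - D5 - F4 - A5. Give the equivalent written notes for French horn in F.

First find concert pitch: the glockenspiel sounds a perfect fifteenth above written, so B5 C-flat5 G-flat5 D5 F4 A5 sounds B7 Cb7 Gb7 D7 F6 A7.
Then write for French horn in F: it sounds a perfect fifth below written, so the part must be a perfect fifth above concert.
B7 → F#8
Cb7 → Gb7
Gb7 → Db8
D7 → A7
F6 → C7
A7 → E8

F#8 Gb7 Db8 A7 C7 E8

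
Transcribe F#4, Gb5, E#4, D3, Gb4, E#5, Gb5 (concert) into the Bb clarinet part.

Written C4 sounds as Bb3 on the Bb clarinet, so concert pitches are written a major second up.
F#4 gives G#4
Gb5 gives Ab5
E#4 gives F##4
D3 gives E3
Gb4 gives Ab4
E#5 gives F##5
Gb5 gives Ab5

G#4 Ab5 F##4 E3 Ab4 F##5 Ab5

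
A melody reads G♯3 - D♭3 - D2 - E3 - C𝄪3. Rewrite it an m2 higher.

A minor second up from G#3 gives A3.
A minor second up from Db3 gives Ebb3.
D2 up a minor second is Eb2.
E3: a second up reaches F, and 1 semitone makes it F3.
A minor second up from C##3 gives D#3.

A3 Ebb3 Eb2 F3 D#3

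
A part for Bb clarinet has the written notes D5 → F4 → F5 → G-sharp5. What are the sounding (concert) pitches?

The Bb clarinet sounds a major second below written, so transpose each written note down a major second.
D5 -> C5
F4 -> Eb4
F5 -> Eb5
G#5 -> F#5

C5 Eb4 Eb5 F#5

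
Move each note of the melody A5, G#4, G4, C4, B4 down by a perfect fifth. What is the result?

A5 becomes D5
G#4 becomes C#4
G4 becomes C4
C4 becomes F3
B4 becomes E4

D5 C#4 C4 F3 E4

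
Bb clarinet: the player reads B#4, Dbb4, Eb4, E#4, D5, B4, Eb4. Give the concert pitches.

Written C4 on the Bb clarinet sounds as Bb3, a major second lower; apply that shift to every note.
B#4 becomes A#4
Dbb4 becomes Cbb4
Eb4 becomes Db4
E#4 becomes D#4
D5 becomes C5
B4 becomes A4
Eb4 becomes Db4

A#4 Cbb4 Db4 D#4 C5 A4 Db4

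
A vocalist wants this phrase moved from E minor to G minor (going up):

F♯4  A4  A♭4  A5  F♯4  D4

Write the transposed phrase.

A4 C5 Cb5 C6 A4 F4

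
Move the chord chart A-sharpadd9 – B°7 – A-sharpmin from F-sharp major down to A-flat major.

Cadd9 Db°7 Cmin

F-sharp major down to A-flat major is an augmented sixth; each chord root moves by that interval while the quality stays the same.
A-sharpadd9: root A-sharp down an augmented sixth → C, giving Cadd9.
B°7: root B down an augmented sixth → Db, giving Db°7.
A-sharpmin: root A-sharp down an augmented sixth → C, giving Cmin.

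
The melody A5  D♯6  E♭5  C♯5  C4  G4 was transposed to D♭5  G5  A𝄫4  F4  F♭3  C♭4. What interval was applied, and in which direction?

down an augmented fifth

Take the first pair: A5 → Db5. A to D spans 5 letter names, so the interval is some kind of fifth.
Db5 to A5 is 8 semitones, which makes it an augmented fifth; the second version is lower, so the direction is down.
Checking another pair — G4 → Cb4 — gives the same interval.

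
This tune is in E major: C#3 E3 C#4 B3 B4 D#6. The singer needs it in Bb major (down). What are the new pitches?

G2 Bb2 G3 F3 F4 A5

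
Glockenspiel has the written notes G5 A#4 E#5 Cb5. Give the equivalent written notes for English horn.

D8 E#7 B#7 Gb7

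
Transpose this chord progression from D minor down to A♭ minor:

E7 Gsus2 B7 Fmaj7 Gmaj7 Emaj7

Bb7 Dbsus2 F7 Cbmaj7 Dbmaj7 Bbmaj7

D minor down to A♭ minor is an augmented fourth; each chord root moves by that interval while the quality stays the same.
E7: root E down an augmented fourth → Bb, giving Bb7.
Gsus2: root G down an augmented fourth → Db, giving Dbsus2.
B7: root B down an augmented fourth → F, giving F7.
Fmaj7: root F down an augmented fourth → Cb, giving Cbmaj7.
Gmaj7: root G down an augmented fourth → Db, giving Dbmaj7.
Emaj7: root E down an augmented fourth → Bb, giving Bbmaj7.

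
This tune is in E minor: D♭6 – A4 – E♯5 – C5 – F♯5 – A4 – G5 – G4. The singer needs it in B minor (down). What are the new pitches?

E minor to B minor down is a perfect fourth, so every note moves down by that interval.
Db6 becomes Ab5
A4 becomes E4
E#5 becomes B#4
C5 becomes G4
F#5 becomes C#5
A4 becomes E4
G5 becomes D5
G4 becomes D4

Ab5 E4 B#4 G4 C#5 E4 D5 D4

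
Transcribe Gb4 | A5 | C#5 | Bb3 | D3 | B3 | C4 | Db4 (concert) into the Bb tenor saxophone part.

The Bb tenor saxophone sounds a major ninth below written, so the written part must be a major ninth above concert — transpose each note up.
Gb4 → Ab5
A5 → B6
C#5 → D#6
Bb3 → C5
D3 → E4
B3 → C#5
C4 → D5
Db4 → Eb5

Ab5 B6 D#6 C5 E4 C#5 D5 Eb5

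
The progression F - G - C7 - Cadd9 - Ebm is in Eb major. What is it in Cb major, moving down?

Db Eb Ab7 Abadd9 Cbm

Eb major down to Cb major is a major third; each chord root moves by that interval while the quality stays the same.
F: root F down a major third → Db, giving Db.
G: root G down a major third → Eb, giving Eb.
C7: root C down a major third → Ab, giving Ab7.
Cadd9: root C down a major third → Ab, giving Abadd9.
Ebm: root Eb down a major third → Cb, giving Cbm.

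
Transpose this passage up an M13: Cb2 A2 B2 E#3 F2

Cb2: a thirteenth up reaches A, and 21 semitones makes it Ab3.
A2: a thirteenth up reaches F, and 21 semitones makes it F#4.
B2 up a major thirteenth is G#4.
E#3 up a major thirteenth is C##5.
A major thirteenth up from F2 gives D4.

Ab3 F#4 G#4 C##5 D4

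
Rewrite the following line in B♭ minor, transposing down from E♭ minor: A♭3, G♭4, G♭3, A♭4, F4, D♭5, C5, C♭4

Eb3 Db4 Db3 Eb4 C4 Ab4 G4 Gb3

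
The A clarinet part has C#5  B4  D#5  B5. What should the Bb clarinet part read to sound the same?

First find concert pitch: the A clarinet sounds a minor third below written, so C#5 B4 D#5 B5 sounds A#4 G#4 B#4 G#5.
Then write for Bb clarinet: it sounds a major second below written, so the part must be a major second above concert.
A#4 → B#4
G#4 → A#4
B#4 → C##5
G#5 → A#5

B#4 A#4 C##5 A#5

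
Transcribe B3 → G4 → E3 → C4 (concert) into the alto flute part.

Written C4 sounds as G3 on the alto flute, so concert pitches are written a perfect fourth up.
B3 -> E4
G4 -> C5
E3 -> A3
C4 -> F4

E4 C5 A3 F4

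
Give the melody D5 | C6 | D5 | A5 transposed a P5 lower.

A perfect fifth down from D5 gives G4.
A perfect fifth down from C6 gives F5.
A perfect fifth down from D5 gives G4.
A5: a fifth down reaches D, and 7 semitones makes it D5.

G4 F5 G4 D5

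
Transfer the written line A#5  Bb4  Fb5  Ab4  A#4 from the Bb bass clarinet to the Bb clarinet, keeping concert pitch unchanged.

First find concert pitch: the Bb bass clarinet sounds a major ninth below written, so A#5 Bb4 Fb5 Ab4 A#4 sounds G#4 Ab3 Ebb4 Gb3 G#3.
Then write for Bb clarinet: it sounds a major second below written, so the part must be a major second above concert.
G#4 → A#4
Ab3 → Bb3
Ebb4 → Fb4
Gb3 → Ab3
G#3 → A#3

A#4 Bb3 Fb4 Ab3 A#3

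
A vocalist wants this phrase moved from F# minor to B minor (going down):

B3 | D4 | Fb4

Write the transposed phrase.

F# minor to B minor down is a perfect fifth, so every note moves down by that interval.
B3 -> E3
D4 -> G3
Fb4 -> Bbb3

E3 G3 Bbb3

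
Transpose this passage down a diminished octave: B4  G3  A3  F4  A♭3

B#3 G#2 A#2 F#3 A2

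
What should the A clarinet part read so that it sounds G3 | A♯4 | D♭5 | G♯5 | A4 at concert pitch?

The A clarinet sounds a minor third below written, so the written part must be a minor third above concert — transpose each note up.
G3 becomes Bb3
A#4 becomes C#5
Db5 becomes Fb5
G#5 becomes B5
A4 becomes C5

Bb3 C#5 Fb5 B5 C5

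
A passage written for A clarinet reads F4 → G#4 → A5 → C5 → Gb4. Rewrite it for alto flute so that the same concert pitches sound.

G4 A#4 B5 D5 Ab4

First find concert pitch: the A clarinet sounds a minor third below written, so F4 G#4 A5 C5 Gb4 sounds D4 E#4 F#5 A4 Eb4.
Then write for alto flute: it sounds a perfect fourth below written, so the part must be a perfect fourth above concert.
D4 → G4
E#4 → A#4
F#5 → B5
A4 → D5
Eb4 → Ab4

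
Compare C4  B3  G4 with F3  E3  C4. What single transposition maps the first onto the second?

Take the first pair: C4 → F3. C to F spans 5 letter names, so the interval is some kind of fifth.
F3 to C4 is 7 semitones, which makes it a perfect fifth; the second version is lower, so the direction is down.
Checking another pair — G4 → C4 — gives the same interval.

down a perfect fifth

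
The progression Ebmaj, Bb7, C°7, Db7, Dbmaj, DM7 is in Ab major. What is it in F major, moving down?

Cmaj G7 A°7 Bb7 Bbmaj BM7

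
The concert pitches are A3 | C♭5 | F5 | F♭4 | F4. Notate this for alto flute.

D4 Fb5 Bb5 Bbb4 Bb4

The alto flute sounds a perfect fourth below written, so the written part must be a perfect fourth above concert — transpose each note up.
A3 -> D4
Cb5 -> Fb5
F5 -> Bb5
Fb4 -> Bbb4
F4 -> Bb4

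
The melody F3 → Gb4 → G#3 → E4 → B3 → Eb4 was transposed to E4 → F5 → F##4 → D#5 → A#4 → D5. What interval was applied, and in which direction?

up a major seventh

From F3 to E4 is 7 letter names — a seventh of some quality.
F3 to E4 is 11 semitones, which makes it a major seventh; the second version is higher, so the direction is up.
Checking another pair — Eb4 → D5 — gives the same interval.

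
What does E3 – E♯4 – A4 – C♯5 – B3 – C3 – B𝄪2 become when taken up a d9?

E3: a ninth up reaches F, and 12 semitones makes it Fb4.
E#4 up a diminished ninth is F5.
A4: a ninth up reaches B, and 12 semitones makes it Bbb5.
C#5: a ninth up reaches D, and 12 semitones makes it Db6.
B3: a ninth up reaches C, and 12 semitones makes it Cb5.
C3 up a diminished ninth is Dbb4.
B##2: a ninth up reaches C, and 12 semitones makes it C#4.

Fb4 F5 Bbb5 Db6 Cb5 Dbb4 C#4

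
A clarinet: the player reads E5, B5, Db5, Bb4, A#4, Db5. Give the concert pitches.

Written C4 on the A clarinet sounds as A3, a minor third lower; apply that shift to every note.
E5 gives C#5
B5 gives G#5
Db5 gives Bb4
Bb4 gives G4
A#4 gives F##4
Db5 gives Bb4

C#5 G#5 Bb4 G4 F##4 Bb4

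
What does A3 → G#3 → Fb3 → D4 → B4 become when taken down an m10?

F#2 E#2 Db2 B2 G#3

A minor tenth down from A3 gives F#2.
G#3 down a minor tenth is E#2.
Fb3 down a minor tenth is Db2.
D4 down a minor tenth is B2.
A minor tenth down from B4 gives G#3.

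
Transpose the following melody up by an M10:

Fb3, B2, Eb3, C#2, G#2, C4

Ab4 D#4 G4 E#3 B#3 E5

Fb3 gives Ab4
B2 gives D#4
Eb3 gives G4
C#2 gives E#3
G#2 gives B#3
C4 gives E5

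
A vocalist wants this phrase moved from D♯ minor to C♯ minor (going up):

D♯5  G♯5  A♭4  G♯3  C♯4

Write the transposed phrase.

C#6 F#6 Gb5 F#4 B4

D♯ minor to C♯ minor up is a minor seventh, so every note moves up by that interval.
D#5 → C#6
G#5 → F#6
Ab4 → Gb5
G#3 → F#4
C#4 → B4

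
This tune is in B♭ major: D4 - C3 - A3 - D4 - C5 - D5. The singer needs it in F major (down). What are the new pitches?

A3 G2 E3 A3 G4 A4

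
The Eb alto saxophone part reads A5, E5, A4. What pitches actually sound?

C5 G4 C4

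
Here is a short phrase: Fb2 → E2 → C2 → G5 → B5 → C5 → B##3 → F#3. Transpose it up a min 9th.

Fb2 to Gbb3
E2 to F3
C2 to Db3
G5 to Ab6
B5 to C7
C5 to Db6
B##3 to C##5
F#3 to G4

Gbb3 F3 Db3 Ab6 C7 Db6 C##5 G4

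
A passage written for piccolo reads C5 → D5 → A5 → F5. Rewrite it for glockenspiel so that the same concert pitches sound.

First find concert pitch: the piccolo sounds a perfect octave above written, so C5 D5 A5 F5 sounds C6 D6 A6 F6.
Then write for glockenspiel: it sounds a perfect fifteenth above written, so the part must be a perfect fifteenth below concert.
C6 → C4
D6 → D4
A6 → A4
F6 → F4

C4 D4 A4 F4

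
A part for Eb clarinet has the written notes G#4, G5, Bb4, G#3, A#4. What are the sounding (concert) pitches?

B4 Bb5 Db5 B3 C#5

Written C4 on the Eb clarinet sounds as Eb4, a minor third higher; apply that shift to every note.
G#4 becomes B4
G5 becomes Bb5
Bb4 becomes Db5
G#3 becomes B3
A#4 becomes C#5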